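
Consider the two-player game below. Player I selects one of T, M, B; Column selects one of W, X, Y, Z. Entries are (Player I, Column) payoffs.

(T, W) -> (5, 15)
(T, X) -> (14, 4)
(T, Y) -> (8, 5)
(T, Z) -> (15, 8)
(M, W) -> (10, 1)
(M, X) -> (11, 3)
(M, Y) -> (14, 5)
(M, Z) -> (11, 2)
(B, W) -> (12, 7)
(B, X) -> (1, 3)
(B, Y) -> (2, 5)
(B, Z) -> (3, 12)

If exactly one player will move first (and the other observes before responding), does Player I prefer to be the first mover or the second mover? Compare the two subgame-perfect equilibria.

If Player I leads: Column's best replies are T→W, M→Y, B→Z; Player I's induced payoffs 5, 14, 3; outcome (M, Y), payoffs (14, 5).
If Column leads: Player I's best replies are W→B, X→T, Y→M, Z→T; Column's induced payoffs 7, 4, 5, 8; outcome (T, Z), payoffs (15, 8).
Player I gets 14 moving first and 15 moving second, so Player I prefers to move second.

second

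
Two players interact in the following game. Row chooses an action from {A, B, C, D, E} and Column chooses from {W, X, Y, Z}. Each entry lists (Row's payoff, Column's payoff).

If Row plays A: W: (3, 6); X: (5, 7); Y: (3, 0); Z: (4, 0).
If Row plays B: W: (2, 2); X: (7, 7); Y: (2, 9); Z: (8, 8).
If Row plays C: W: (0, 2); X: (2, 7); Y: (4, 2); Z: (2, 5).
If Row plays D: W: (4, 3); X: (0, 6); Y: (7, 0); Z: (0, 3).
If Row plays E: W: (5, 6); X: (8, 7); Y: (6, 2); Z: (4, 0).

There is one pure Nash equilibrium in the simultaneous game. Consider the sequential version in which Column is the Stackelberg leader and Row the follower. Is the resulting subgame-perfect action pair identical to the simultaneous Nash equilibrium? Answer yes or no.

no

Row best-responds to each possible Column move:
- W: Row compares 3, 2, 0, 4, 5 and picks E; Column would get 6.
- X: Row compares 5, 7, 2, 0, 8 and picks E; Column would get 7.
- Y: Row compares 3, 2, 4, 7, 6 and picks D; Column would get 0.
- Z: Row compares 4, 8, 2, 0, 4 and picks B; Column would get 8.
Maximizing over 6, 7, 0, 8, Column chooses Z. Subgame-perfect outcome: (B, Z) with payoffs (8, 8).
Under simultaneous play:
Row's best replies: W→E; X→E; Y→D; Z→B.
Column's best replies: A→X; B→Y; C→X; D→X; E→X.
Only (E, X) has each player best-responding; Nash payoffs (8, 7).
Sequential outcome (B, Z) differs from the Nash profile (E, X).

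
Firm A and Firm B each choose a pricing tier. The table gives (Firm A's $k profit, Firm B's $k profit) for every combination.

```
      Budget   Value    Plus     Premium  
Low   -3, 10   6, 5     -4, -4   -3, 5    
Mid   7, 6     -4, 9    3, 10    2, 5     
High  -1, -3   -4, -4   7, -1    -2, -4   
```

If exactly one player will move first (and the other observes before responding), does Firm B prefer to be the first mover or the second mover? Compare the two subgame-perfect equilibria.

If Firm A leads: Firm B's best replies are Low→Budget, Mid→Plus, High→Plus; Firm A's induced payoffs -3, 3, 7; outcome (High, Plus), payoffs (7, -1).
If Firm B leads: Firm A's best replies are Budget→Mid, Value→Low, Plus→High, Premium→Mid; Firm B's induced payoffs 6, 5, -1, 5; outcome (Mid, Budget), payoffs (7, 6).
Firm B gets 6 moving first and -1 moving second, so Firm B prefers to move first.

first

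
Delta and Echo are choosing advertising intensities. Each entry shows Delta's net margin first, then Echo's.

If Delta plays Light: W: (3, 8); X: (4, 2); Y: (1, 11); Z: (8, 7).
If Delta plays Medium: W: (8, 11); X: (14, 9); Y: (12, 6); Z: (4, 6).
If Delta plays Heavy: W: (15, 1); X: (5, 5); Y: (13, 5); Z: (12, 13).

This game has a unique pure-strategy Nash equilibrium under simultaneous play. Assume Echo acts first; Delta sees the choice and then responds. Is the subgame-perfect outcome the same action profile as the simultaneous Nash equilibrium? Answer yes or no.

Solve by backward induction (Echo leads).
- W: Delta compares 3, 8, 15 and picks Heavy; Echo would get 1.
- X: Delta compares 4, 14, 5 and picks Medium; Echo would get 9.
- Y: Delta compares 1, 12, 13 and picks Heavy; Echo would get 5.
- Z: Delta compares 8, 4, 12 and picks Heavy; Echo would get 13.
Maximizing over 1, 9, 5, 13, Echo chooses Z. Subgame-perfect outcome: (Heavy, Z) with payoffs (12, 13).
For the simultaneous game, intersect best replies.
Delta's best replies: W→Heavy; X→Medium; Y→Heavy; Z→Heavy.
Echo's best replies: Light→Y; Medium→W; Heavy→Z.
The unique mutual best reply is (Heavy, Z), giving (12, 13).
Sequential outcome (Heavy, Z) coincides with the Nash profile (Heavy, Z).

yes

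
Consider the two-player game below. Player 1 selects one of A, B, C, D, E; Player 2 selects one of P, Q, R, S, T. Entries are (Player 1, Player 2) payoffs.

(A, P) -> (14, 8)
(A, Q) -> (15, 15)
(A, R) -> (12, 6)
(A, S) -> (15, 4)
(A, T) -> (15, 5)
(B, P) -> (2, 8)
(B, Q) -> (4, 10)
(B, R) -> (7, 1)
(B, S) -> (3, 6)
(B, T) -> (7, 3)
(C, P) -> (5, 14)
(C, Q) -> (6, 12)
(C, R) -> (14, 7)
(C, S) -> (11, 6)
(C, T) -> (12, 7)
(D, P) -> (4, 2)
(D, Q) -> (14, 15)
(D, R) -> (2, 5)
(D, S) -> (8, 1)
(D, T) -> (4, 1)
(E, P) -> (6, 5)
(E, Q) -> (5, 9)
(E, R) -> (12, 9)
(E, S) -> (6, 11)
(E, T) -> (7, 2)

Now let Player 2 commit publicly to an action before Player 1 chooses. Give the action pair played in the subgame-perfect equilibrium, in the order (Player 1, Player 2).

(A, Q)

Work backward from Player 1's decision.
- P: Player 1 compares 14, 2, 5, 4, 6 and picks A; Player 2 would get 8.
- Q: Player 1 compares 15, 4, 6, 14, 5 and picks A; Player 2 would get 15.
- R: Player 1 compares 12, 7, 14, 2, 12 and picks C; Player 2 would get 7.
- S: Player 1 compares 15, 3, 11, 8, 6 and picks A; Player 2 would get 4.
- T: Player 1 compares 15, 7, 12, 4, 7 and picks A; Player 2 would get 5.
Maximizing over 8, 15, 7, 4, 5, Player 2 chooses Q. Subgame-perfect outcome: (A, Q) with payoffs (15, 15).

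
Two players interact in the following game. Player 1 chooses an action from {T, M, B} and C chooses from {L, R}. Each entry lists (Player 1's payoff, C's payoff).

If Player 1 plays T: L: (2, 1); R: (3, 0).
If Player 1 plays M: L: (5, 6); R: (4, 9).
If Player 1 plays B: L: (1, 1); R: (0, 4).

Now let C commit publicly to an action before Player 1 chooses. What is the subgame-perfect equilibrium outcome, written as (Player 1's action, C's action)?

(M, R)

Solve by backward induction (C leads).
- L: BR = M, leader payoff 6.
- R: BR = M, leader payoff 9.
C's induced payoffs are 6, 9, so C commits to R. Subgame-perfect outcome: (M, R) with payoffs (4, 9).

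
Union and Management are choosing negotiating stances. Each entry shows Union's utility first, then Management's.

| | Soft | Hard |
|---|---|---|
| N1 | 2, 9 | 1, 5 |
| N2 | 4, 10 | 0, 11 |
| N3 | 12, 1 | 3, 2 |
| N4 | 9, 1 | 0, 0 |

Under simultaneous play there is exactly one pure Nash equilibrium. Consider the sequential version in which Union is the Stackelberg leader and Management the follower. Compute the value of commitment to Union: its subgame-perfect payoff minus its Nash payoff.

6

Management best-responds to each possible Union move:
- N1 → Management plays Soft (best of 9, 5); Union gets 2.
- N2 → Management plays Hard (best of 10, 11); Union gets 0.
- N3 → Management plays Hard (best of 1, 2); Union gets 3.
- N4 → Management plays Soft (best of 1, 0); Union gets 9.
Union's induced payoffs are 2, 0, 3, 9, so Union commits to N4. Subgame-perfect outcome: (N4, Soft) with payoffs (9, 1).
For the simultaneous game, intersect best replies.
Union's best replies: Soft→N3; Hard→N3.
Management's best replies: N1→Soft; N2→Hard; N3→Hard; N4→Soft.
Only (N3, Hard) has each player best-responding; Nash payoffs (3, 2).
Union's commitment gain: 9 − 3 = 6.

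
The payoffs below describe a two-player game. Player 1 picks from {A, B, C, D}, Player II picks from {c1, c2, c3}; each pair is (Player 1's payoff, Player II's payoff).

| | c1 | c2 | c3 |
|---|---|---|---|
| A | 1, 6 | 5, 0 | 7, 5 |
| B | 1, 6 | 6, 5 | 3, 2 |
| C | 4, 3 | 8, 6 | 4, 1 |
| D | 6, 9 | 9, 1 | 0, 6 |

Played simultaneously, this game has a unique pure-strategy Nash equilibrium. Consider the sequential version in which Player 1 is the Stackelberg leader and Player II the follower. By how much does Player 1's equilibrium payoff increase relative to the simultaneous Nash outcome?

Backward induction with Player 1 moving first.
- A: Player II compares 6, 0, 5 and picks c1; Player 1 would get 1.
- B: Player II compares 6, 5, 2 and picks c1; Player 1 would get 1.
- C: Player II compares 3, 6, 1 and picks c2; Player 1 would get 8.
- D: Player II compares 9, 1, 6 and picks c1; Player 1 would get 6.
Player 1's induced payoffs are 1, 1, 8, 6, so Player 1 commits to C. Subgame-perfect outcome: (C, c2) with payoffs (8, 6).
Under simultaneous play:
Player 1's best replies: c1→D; c2→D; c3→A.
Player II's best replies: A→c1; B→c1; C→c2; D→c1.
Only (D, c1) has each player best-responding; Nash payoffs (6, 9).
Player 1's commitment gain: 8 − 6 = 2.

2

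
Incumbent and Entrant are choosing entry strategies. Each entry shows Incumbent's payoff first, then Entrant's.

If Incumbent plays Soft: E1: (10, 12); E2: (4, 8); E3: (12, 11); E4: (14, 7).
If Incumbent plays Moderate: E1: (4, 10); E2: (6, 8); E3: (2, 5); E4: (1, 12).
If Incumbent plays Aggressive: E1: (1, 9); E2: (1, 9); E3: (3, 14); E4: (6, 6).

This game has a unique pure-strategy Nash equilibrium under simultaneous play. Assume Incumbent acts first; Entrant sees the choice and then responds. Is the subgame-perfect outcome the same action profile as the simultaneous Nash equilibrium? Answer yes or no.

yes

Entrant best-responds to each possible Incumbent move:
- Soft: BR = E1, leader payoff 10.
- Moderate: BR = E4, leader payoff 1.
- Aggressive: BR = E3, leader payoff 3.
Incumbent's induced payoffs are 10, 1, 3, so Incumbent commits to Soft. Subgame-perfect outcome: (Soft, E1) with payoffs (10, 12).
Now find the simultaneous Nash equilibrium.
Incumbent's best replies: E1→Soft; E2→Moderate; E3→Soft; E4→Soft.
Entrant's best replies: Soft→E1; Moderate→E4; Aggressive→E3.
The unique mutual best reply is (Soft, E1), giving (10, 12).
Sequential outcome (Soft, E1) coincides with the Nash profile (Soft, E1).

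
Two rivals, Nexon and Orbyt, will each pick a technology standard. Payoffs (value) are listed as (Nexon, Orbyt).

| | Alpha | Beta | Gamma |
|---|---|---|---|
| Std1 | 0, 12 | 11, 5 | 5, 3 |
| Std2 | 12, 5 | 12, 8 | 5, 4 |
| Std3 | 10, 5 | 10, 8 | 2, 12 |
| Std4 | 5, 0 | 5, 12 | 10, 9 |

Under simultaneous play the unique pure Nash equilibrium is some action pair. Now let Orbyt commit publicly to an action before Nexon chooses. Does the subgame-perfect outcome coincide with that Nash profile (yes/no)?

Nexon best-responds to each possible Orbyt move:
- Alpha: BR = Std2, leader payoff 5.
- Beta: BR = Std2, leader payoff 8.
- Gamma: BR = Std4, leader payoff 9.
Orbyt's induced payoffs are 5, 8, 9, so Orbyt commits to Gamma. Subgame-perfect outcome: (Std4, Gamma) with payoffs (10, 9).
For the simultaneous game, intersect best replies.
Nexon's best replies: Alpha→Std2; Beta→Std2; Gamma→Std4.
Orbyt's best replies: Std1→Alpha; Std2→Beta; Std3→Gamma; Std4→Beta.
Only (Std2, Beta) has each player best-responding; Nash payoffs (12, 8).
Sequential outcome (Std4, Gamma) differs from the Nash profile (Std2, Beta).

no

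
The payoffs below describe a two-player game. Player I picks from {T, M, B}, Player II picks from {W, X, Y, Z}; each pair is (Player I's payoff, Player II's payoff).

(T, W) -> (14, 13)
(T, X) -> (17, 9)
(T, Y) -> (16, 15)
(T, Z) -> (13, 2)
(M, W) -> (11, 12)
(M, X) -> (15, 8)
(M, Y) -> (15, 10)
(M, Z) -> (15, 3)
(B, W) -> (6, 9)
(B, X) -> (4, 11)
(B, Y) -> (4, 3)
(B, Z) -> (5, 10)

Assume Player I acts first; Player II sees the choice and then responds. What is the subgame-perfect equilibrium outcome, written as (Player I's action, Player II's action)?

(T, Y)

Solve by backward induction (Player I leads).
- T: BR = Y, leader payoff 16.
- M: BR = W, leader payoff 11.
- B: BR = X, leader payoff 4.
Player I's induced payoffs are 16, 11, 4, so Player I commits to T. Subgame-perfect outcome: (T, Y) with payoffs (16, 15).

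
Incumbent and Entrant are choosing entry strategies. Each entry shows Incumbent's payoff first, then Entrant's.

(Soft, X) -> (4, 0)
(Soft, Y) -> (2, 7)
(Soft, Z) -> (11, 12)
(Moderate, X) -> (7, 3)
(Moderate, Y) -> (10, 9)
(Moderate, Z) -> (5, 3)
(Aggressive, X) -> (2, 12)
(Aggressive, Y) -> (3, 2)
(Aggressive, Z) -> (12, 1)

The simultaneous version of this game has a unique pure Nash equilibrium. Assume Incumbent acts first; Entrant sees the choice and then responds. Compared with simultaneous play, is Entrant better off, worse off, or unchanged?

Work backward from Entrant's decision.
- Soft: BR = Z, leader payoff 11.
- Moderate: BR = Y, leader payoff 10.
- Aggressive: BR = X, leader payoff 2.
Maximizing over 11, 10, 2, Incumbent chooses Soft. Subgame-perfect outcome: (Soft, Z) with payoffs (11, 12).
Under simultaneous play:
Incumbent's best replies: X→Moderate; Y→Moderate; Z→Aggressive.
Entrant's best replies: Soft→Z; Moderate→Y; Aggressive→X.
The unique mutual best reply is (Moderate, Y), giving (10, 9).
Entrant earns 12 sequentially versus 9 at the Nash outcome: better off.

better off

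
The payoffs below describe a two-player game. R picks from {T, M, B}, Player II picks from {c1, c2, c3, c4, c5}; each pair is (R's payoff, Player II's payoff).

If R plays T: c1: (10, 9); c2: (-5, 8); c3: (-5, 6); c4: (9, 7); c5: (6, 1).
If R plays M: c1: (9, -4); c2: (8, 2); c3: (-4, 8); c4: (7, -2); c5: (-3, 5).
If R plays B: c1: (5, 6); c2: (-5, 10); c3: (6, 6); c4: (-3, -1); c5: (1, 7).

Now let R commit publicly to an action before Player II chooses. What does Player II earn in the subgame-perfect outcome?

9

Work backward from Player II's decision.
- T → Player II plays c1 (best of 9, 8, 6, 7, 1); R gets 10.
- M → Player II plays c3 (best of -4, 2, 8, -2, 5); R gets -4.
- B → Player II plays c2 (best of 6, 10, 6, -1, 7); R gets -5.
R's induced payoffs are 10, -4, -5, so R commits to T. Subgame-perfect outcome: (T, c1) with payoffs (10, 9).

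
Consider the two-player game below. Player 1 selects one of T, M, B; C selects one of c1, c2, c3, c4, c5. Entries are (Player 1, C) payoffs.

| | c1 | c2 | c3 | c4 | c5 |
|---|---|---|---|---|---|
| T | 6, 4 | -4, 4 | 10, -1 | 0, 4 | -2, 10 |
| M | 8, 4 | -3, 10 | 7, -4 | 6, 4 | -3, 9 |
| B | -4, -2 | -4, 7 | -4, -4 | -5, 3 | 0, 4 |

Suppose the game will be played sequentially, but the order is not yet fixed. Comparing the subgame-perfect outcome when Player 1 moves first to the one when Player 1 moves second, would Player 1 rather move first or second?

If Player 1 leads: C's best replies are T→c5, M→c2, B→c2; Player 1's induced payoffs -2, -3, -4; outcome (T, c5), payoffs (-2, 10).
If C leads: Player 1's best replies are c1→M, c2→M, c3→T, c4→M, c5→B; C's induced payoffs 4, 10, -1, 4, 4; outcome (M, c2), payoffs (-3, 10).
Player 1 gets -2 moving first and -3 moving second, so Player 1 prefers to move first.

first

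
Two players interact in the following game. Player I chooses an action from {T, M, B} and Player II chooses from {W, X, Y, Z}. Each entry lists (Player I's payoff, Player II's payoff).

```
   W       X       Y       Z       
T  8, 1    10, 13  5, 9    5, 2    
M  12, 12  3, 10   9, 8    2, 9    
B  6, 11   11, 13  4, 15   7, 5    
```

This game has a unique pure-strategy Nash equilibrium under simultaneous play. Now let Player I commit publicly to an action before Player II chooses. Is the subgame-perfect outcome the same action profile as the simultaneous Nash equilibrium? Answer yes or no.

yes

Backward induction with Player I moving first.
- T → Player II plays X (best of 1, 13, 9, 2); Player I gets 10.
- M → Player II plays W (best of 12, 10, 8, 9); Player I gets 12.
- B → Player II plays Y (best of 11, 13, 15, 5); Player I gets 4.
Among 10, 12, 4, the best is 12 at M. Subgame-perfect outcome: (M, W) with payoffs (12, 12).
Under simultaneous play:
Player I's best replies: W→M; X→B; Y→M; Z→B.
Player II's best replies: T→X; M→W; B→Y.
Only (M, W) has each player best-responding; Nash payoffs (12, 12).
Sequential outcome (M, W) coincides with the Nash profile (M, W).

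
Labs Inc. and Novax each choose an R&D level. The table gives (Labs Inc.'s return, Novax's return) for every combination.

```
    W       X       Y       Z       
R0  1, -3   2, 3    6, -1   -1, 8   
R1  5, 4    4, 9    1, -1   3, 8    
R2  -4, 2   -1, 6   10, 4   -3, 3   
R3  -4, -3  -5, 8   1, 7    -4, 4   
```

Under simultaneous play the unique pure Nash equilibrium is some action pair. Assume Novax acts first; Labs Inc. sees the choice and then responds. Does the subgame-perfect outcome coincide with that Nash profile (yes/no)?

yes

Labs Inc. best-responds to each possible Novax move:
- W → Labs Inc. plays R1 (best of 1, 5, -4, -4); Novax gets 4.
- X → Labs Inc. plays R1 (best of 2, 4, -1, -5); Novax gets 9.
- Y → Labs Inc. plays R2 (best of 6, 1, 10, 1); Novax gets 4.
- Z → Labs Inc. plays R1 (best of -1, 3, -3, -4); Novax gets 8.
Maximizing over 4, 9, 4, 8, Novax chooses X. Subgame-perfect outcome: (R1, X) with payoffs (4, 9).
Under simultaneous play:
Labs Inc.'s best replies: W→R1; X→R1; Y→R2; Z→R1.
Novax's best replies: R0→Z; R1→X; R2→X; R3→X.
Only (R1, X) has each player best-responding; Nash payoffs (4, 9).
Sequential outcome (R1, X) coincides with the Nash profile (R1, X).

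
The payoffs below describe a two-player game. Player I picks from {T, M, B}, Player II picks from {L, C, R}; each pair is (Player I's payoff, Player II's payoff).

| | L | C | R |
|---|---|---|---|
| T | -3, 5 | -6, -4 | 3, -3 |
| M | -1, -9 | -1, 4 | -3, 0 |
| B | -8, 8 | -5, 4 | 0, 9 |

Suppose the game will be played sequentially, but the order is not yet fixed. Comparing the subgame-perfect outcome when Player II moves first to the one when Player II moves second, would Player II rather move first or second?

second

If Player I leads: Player II's best replies are T→L, M→C, B→R; Player I's induced payoffs -3, -1, 0; outcome (B, R), payoffs (0, 9).
If Player II leads: Player I's best replies are L→M, C→M, R→T; Player II's induced payoffs -9, 4, -3; outcome (M, C), payoffs (-1, 4).
Player II gets 4 moving first and 9 moving second, so Player II prefers to move second.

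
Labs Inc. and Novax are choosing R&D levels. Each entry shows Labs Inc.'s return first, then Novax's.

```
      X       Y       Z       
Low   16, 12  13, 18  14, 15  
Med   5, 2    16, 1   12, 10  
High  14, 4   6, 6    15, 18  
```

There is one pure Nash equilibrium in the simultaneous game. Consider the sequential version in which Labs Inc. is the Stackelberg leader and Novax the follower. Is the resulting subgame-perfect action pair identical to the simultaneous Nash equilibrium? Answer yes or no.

Backward induction with Labs Inc. moving first.
- Low: Novax compares 12, 18, 15 and picks Y; Labs Inc. would get 13.
- Med: Novax compares 2, 1, 10 and picks Z; Labs Inc. would get 12.
- High: Novax compares 4, 6, 18 and picks Z; Labs Inc. would get 15.
Among 13, 12, 15, the best is 15 at High. Subgame-perfect outcome: (High, Z) with payoffs (15, 18).
For the simultaneous game, intersect best replies.
Labs Inc.'s best replies: X→Low; Y→Med; Z→High.
Novax's best replies: Low→Y; Med→Z; High→Z.
The unique mutual best reply is (High, Z), giving (15, 18).
Sequential outcome (High, Z) coincides with the Nash profile (High, Z).

yes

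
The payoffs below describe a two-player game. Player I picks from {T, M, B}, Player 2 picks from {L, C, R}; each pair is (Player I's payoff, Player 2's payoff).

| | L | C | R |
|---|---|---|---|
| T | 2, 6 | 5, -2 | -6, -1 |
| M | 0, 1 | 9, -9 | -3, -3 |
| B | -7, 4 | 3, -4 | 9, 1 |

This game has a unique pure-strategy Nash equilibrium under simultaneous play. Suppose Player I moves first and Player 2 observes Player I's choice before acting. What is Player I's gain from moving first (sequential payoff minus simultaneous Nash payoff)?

0

Player 2 best-responds to each possible Player I move:
- T → Player 2 plays L (best of 6, -2, -1); Player I gets 2.
- M → Player 2 plays L (best of 1, -9, -3); Player I gets 0.
- B → Player 2 plays L (best of 4, -4, 1); Player I gets -7.
Maximizing over 2, 0, -7, Player I chooses T. Subgame-perfect outcome: (T, L) with payoffs (2, 6).
Under simultaneous play:
Player I's best replies: L→T; C→M; R→B.
Player 2's best replies: T→L; M→L; B→L.
Only (T, L) has each player best-responding; Nash payoffs (2, 6).
Player I's commitment gain: 2 − 2 = 0.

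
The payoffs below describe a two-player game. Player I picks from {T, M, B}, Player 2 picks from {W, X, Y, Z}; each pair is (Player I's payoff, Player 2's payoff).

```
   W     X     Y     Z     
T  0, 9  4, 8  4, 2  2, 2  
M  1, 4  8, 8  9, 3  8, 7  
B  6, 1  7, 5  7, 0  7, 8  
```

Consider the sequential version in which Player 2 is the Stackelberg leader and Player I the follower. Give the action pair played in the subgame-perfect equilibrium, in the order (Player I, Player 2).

Work backward from Player I's decision.
- W → Player I plays B (best of 0, 1, 6); Player 2 gets 1.
- X → Player I plays M (best of 4, 8, 7); Player 2 gets 8.
- Y → Player I plays M (best of 4, 9, 7); Player 2 gets 3.
- Z → Player I plays M (best of 2, 8, 7); Player 2 gets 7.
Player 2's induced payoffs are 1, 8, 3, 7, so Player 2 commits to X. Subgame-perfect outcome: (M, X) with payoffs (8, 8).

(M, X)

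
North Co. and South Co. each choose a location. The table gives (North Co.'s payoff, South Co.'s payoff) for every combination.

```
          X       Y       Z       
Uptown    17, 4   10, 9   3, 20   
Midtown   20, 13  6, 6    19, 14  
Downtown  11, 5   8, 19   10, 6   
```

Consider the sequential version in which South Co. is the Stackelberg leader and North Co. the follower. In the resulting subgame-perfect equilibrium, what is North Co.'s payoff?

North Co. best-responds to each possible South Co. move:
- X → North Co. plays Midtown (best of 17, 20, 11); South Co. gets 13.
- Y → North Co. plays Uptown (best of 10, 6, 8); South Co. gets 9.
- Z → North Co. plays Midtown (best of 3, 19, 10); South Co. gets 14.
Among 13, 9, 14, the best is 14 at Z. Subgame-perfect outcome: (Midtown, Z) with payoffs (19, 14).

19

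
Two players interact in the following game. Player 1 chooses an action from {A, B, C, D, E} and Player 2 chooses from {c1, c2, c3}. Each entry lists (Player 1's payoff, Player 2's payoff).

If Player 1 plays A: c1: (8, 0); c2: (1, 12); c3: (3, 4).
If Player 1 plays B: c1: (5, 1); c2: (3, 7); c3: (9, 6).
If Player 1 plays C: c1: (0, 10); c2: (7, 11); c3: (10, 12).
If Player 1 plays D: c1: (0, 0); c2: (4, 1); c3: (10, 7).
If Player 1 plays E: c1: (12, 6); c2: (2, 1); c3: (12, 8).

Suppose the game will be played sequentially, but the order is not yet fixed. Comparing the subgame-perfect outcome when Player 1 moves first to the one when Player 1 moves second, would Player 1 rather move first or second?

If Player 1 leads: Player 2's best replies are A→c2, B→c2, C→c3, D→c3, E→c3; Player 1's induced payoffs 1, 3, 10, 10, 12; outcome (E, c3), payoffs (12, 8).
If Player 2 leads: Player 1's best replies are c1→E, c2→C, c3→E; Player 2's induced payoffs 6, 11, 8; outcome (C, c2), payoffs (7, 11).
Player 1 gets 12 moving first and 7 moving second, so Player 1 prefers to move first.

first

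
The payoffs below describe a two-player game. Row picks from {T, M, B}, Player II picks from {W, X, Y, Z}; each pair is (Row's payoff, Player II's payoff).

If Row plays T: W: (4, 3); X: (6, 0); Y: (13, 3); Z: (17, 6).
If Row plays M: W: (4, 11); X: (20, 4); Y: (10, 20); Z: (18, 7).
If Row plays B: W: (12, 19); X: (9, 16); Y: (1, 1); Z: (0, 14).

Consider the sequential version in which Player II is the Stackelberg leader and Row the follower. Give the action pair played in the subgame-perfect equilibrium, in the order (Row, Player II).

(B, W)

Backward induction with Player II moving first.
- W: Row compares 4, 4, 12 and picks B; Player II would get 19.
- X: Row compares 6, 20, 9 and picks M; Player II would get 4.
- Y: Row compares 13, 10, 1 and picks T; Player II would get 3.
- Z: Row compares 17, 18, 0 and picks M; Player II would get 7.
Among 19, 4, 3, 7, the best is 19 at W. Subgame-perfect outcome: (B, W) with payoffs (12, 19).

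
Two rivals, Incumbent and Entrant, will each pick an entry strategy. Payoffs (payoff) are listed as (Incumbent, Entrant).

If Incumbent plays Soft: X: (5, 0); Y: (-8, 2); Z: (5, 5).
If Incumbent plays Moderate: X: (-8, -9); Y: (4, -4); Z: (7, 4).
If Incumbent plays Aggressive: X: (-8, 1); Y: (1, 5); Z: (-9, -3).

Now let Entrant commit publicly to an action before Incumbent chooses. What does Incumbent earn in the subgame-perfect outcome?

7

Solve by backward induction (Entrant leads).
- X → Incumbent plays Soft (best of 5, -8, -8); Entrant gets 0.
- Y → Incumbent plays Moderate (best of -8, 4, 1); Entrant gets -4.
- Z → Incumbent plays Moderate (best of 5, 7, -9); Entrant gets 4.
Maximizing over 0, -4, 4, Entrant chooses Z. Subgame-perfect outcome: (Moderate, Z) with payoffs (7, 4).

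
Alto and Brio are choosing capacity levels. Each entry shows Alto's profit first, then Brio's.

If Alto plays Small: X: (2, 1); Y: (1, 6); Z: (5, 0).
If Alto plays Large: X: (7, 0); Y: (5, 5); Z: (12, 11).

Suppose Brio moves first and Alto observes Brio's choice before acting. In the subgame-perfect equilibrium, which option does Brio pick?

Backward induction with Brio moving first.
- X: BR = Large, leader payoff 0.
- Y: BR = Large, leader payoff 5.
- Z: BR = Large, leader payoff 11.
Maximizing over 0, 5, 11, Brio chooses Z. Subgame-perfect outcome: (Large, Z) with payoffs (12, 11).

Z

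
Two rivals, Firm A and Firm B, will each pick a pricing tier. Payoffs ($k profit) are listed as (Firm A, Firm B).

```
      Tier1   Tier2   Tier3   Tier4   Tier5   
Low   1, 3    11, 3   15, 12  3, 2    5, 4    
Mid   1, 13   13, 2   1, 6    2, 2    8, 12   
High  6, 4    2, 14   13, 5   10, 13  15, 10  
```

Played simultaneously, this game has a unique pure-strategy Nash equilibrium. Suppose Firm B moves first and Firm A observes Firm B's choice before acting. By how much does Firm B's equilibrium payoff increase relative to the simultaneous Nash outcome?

Solve by backward induction (Firm B leads).
- Tier1: Firm A compares 1, 1, 6 and picks High; Firm B would get 4.
- Tier2: Firm A compares 11, 13, 2 and picks Mid; Firm B would get 2.
- Tier3: Firm A compares 15, 1, 13 and picks Low; Firm B would get 12.
- Tier4: Firm A compares 3, 2, 10 and picks High; Firm B would get 13.
- Tier5: Firm A compares 5, 8, 15 and picks High; Firm B would get 10.
Firm B's induced payoffs are 4, 2, 12, 13, 10, so Firm B commits to Tier4. Subgame-perfect outcome: (High, Tier4) with payoffs (10, 13).
For the simultaneous game, intersect best replies.
Firm A's best replies: Tier1→High; Tier2→Mid; Tier3→Low; Tier4→High; Tier5→High.
Firm B's best replies: Low→Tier3; Mid→Tier1; High→Tier2.
The unique mutual best reply is (Low, Tier3), giving (15, 12).
Firm B's commitment gain: 13 − 12 = 1.

1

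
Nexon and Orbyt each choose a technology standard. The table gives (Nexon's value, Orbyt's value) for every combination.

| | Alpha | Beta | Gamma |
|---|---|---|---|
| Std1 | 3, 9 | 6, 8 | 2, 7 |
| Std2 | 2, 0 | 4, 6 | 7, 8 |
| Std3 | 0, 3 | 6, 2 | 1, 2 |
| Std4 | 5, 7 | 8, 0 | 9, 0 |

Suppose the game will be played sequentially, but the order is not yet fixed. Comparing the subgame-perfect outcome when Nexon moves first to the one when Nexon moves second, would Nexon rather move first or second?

If Nexon leads: Orbyt's best replies are Std1→Alpha, Std2→Gamma, Std3→Alpha, Std4→Alpha; Nexon's induced payoffs 3, 7, 0, 5; outcome (Std2, Gamma), payoffs (7, 8).
If Orbyt leads: Nexon's best replies are Alpha→Std4, Beta→Std4, Gamma→Std4; Orbyt's induced payoffs 7, 0, 0; outcome (Std4, Alpha), payoffs (5, 7).
Nexon gets 7 moving first and 5 moving second, so Nexon prefers to move first.

first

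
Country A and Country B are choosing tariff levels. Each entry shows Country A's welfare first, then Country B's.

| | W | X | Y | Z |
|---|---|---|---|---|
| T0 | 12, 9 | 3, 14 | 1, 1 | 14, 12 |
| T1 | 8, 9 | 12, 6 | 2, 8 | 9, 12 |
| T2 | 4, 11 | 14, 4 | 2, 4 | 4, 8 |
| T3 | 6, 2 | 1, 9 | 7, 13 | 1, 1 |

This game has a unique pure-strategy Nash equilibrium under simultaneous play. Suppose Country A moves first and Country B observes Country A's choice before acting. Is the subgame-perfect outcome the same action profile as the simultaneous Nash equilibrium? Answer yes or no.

no

Work backward from Country B's decision.
- T0: BR = X, leader payoff 3.
- T1: BR = Z, leader payoff 9.
- T2: BR = W, leader payoff 4.
- T3: BR = Y, leader payoff 7.
Maximizing over 3, 9, 4, 7, Country A chooses T1. Subgame-perfect outcome: (T1, Z) with payoffs (9, 12).
Under simultaneous play:
Country A's best replies: W→T0; X→T2; Y→T3; Z→T0.
Country B's best replies: T0→X; T1→Z; T2→W; T3→Y.
The unique mutual best reply is (T3, Y), giving (7, 13).
Sequential outcome (T1, Z) differs from the Nash profile (T3, Y).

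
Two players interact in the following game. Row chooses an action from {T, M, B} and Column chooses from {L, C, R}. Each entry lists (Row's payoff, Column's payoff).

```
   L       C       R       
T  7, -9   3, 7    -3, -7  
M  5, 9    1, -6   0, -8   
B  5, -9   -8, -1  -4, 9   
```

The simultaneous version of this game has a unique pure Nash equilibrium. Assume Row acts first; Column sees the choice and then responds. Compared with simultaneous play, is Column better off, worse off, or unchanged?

better off

Solve by backward induction (Row leads).
- T → Column plays C (best of -9, 7, -7); Row gets 3.
- M → Column plays L (best of 9, -6, -8); Row gets 5.
- B → Column plays R (best of -9, -1, 9); Row gets -4.
Maximizing over 3, 5, -4, Row chooses M. Subgame-perfect outcome: (M, L) with payoffs (5, 9).
For the simultaneous game, intersect best replies.
Row's best replies: L→T; C→T; R→M.
Column's best replies: T→C; M→L; B→R.
The unique mutual best reply is (T, C), giving (3, 7).
Column earns 9 sequentially versus 7 at the Nash outcome: better off.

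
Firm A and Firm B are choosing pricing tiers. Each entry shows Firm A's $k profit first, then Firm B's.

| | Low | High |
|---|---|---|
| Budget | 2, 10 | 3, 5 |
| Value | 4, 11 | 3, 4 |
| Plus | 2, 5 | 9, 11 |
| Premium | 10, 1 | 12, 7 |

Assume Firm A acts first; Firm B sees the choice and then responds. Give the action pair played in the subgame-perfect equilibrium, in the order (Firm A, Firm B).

Backward induction with Firm A moving first.
- Budget: BR = Low, leader payoff 2.
- Value: BR = Low, leader payoff 4.
- Plus: BR = High, leader payoff 9.
- Premium: BR = High, leader payoff 12.
Maximizing over 2, 4, 9, 12, Firm A chooses Premium. Subgame-perfect outcome: (Premium, High) with payoffs (12, 7).

(Premium, High)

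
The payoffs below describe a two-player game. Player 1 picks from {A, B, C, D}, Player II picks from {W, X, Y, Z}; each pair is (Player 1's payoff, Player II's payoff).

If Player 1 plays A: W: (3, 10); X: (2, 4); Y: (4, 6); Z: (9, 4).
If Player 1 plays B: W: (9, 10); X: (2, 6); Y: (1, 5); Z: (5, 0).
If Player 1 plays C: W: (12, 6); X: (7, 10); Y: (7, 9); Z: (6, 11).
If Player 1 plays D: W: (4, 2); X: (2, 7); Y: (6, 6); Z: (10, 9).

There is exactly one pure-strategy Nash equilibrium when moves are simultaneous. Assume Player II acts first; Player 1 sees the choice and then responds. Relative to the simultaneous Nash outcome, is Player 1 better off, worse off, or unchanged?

worse off

Solve by backward induction (Player II leads).
- W: BR = C, leader payoff 6.
- X: BR = C, leader payoff 10.
- Y: BR = C, leader payoff 9.
- Z: BR = D, leader payoff 9.
Player II's induced payoffs are 6, 10, 9, 9, so Player II commits to X. Subgame-perfect outcome: (C, X) with payoffs (7, 10).
Under simultaneous play:
Player 1's best replies: W→C; X→C; Y→C; Z→D.
Player II's best replies: A→W; B→W; C→Z; D→Z.
The unique mutual best reply is (D, Z), giving (10, 9).
Player 1 earns 7 sequentially versus 10 at the Nash outcome: worse off.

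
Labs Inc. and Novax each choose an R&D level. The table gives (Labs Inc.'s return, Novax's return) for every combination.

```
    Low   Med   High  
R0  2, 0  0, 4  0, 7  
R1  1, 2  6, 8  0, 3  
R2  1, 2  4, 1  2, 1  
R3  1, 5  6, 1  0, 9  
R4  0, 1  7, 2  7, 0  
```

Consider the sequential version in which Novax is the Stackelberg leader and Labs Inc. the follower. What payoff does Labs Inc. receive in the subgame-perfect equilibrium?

Backward induction with Novax moving first.
- Low: BR = R0, leader payoff 0.
- Med: BR = R4, leader payoff 2.
- High: BR = R4, leader payoff 0.
Novax's induced payoffs are 0, 2, 0, so Novax commits to Med. Subgame-perfect outcome: (R4, Med) with payoffs (7, 2).

7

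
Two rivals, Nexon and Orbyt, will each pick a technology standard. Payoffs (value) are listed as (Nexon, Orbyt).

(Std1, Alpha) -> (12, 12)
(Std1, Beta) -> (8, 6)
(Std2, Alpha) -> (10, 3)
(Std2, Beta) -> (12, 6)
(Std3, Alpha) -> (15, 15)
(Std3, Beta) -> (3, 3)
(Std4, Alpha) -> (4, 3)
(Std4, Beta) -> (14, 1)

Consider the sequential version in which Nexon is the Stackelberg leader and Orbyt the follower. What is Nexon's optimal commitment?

Solve by backward induction (Nexon leads).
- Std1: Orbyt compares 12, 6 and picks Alpha; Nexon would get 12.
- Std2: Orbyt compares 3, 6 and picks Beta; Nexon would get 12.
- Std3: Orbyt compares 15, 3 and picks Alpha; Nexon would get 15.
- Std4: Orbyt compares 3, 1 and picks Alpha; Nexon would get 4.
Maximizing over 12, 12, 15, 4, Nexon chooses Std3. Subgame-perfect outcome: (Std3, Alpha) with payoffs (15, 15).

Std3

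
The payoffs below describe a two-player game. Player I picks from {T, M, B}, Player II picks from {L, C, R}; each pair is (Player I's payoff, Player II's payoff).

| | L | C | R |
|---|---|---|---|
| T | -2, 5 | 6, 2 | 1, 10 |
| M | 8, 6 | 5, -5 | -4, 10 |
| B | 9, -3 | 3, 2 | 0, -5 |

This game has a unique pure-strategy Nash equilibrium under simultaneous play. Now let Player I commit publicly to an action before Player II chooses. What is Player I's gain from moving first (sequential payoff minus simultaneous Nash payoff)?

2

Backward induction with Player I moving first.
- T → Player II plays R (best of 5, 2, 10); Player I gets 1.
- M → Player II plays R (best of 6, -5, 10); Player I gets -4.
- B → Player II plays C (best of -3, 2, -5); Player I gets 3.
Among 1, -4, 3, the best is 3 at B. Subgame-perfect outcome: (B, C) with payoffs (3, 2).
Now find the simultaneous Nash equilibrium.
Player I's best replies: L→B; C→T; R→T.
Player II's best replies: T→R; M→R; B→C.
The unique mutual best reply is (T, R), giving (1, 10).
Player I's commitment gain: 3 − 1 = 2.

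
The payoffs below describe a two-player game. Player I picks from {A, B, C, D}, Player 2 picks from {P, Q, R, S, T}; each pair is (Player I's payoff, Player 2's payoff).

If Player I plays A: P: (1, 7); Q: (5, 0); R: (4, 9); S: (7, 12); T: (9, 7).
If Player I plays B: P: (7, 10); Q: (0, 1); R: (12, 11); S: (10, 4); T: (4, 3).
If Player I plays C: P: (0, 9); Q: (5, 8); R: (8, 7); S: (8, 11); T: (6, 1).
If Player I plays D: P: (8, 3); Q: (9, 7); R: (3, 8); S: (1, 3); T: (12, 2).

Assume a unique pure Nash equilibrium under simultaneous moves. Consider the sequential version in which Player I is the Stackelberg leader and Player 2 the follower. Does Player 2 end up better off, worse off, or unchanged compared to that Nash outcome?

Backward induction with Player I moving first.
- A → Player 2 plays S (best of 7, 0, 9, 12, 7); Player I gets 7.
- B → Player 2 plays R (best of 10, 1, 11, 4, 3); Player I gets 12.
- C → Player 2 plays S (best of 9, 8, 7, 11, 1); Player I gets 8.
- D → Player 2 plays R (best of 3, 7, 8, 3, 2); Player I gets 3.
Player I's induced payoffs are 7, 12, 8, 3, so Player I commits to B. Subgame-perfect outcome: (B, R) with payoffs (12, 11).
Under simultaneous play:
Player I's best replies: P→D; Q→D; R→B; S→B; T→D.
Player 2's best replies: A→S; B→R; C→S; D→R.
The unique mutual best reply is (B, R), giving (12, 11).
Player 2 earns 11 sequentially versus 11 at the Nash outcome: unchanged.

unchanged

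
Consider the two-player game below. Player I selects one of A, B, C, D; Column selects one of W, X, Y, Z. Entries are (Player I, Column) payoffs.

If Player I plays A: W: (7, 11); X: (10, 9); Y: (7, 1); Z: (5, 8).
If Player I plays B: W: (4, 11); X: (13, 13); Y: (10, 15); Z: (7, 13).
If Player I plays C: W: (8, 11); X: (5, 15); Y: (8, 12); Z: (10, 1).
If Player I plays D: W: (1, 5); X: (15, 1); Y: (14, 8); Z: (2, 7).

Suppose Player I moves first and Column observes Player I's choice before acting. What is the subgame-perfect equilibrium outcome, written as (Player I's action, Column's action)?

(D, Y)

Work backward from Column's decision.
- A: Column compares 11, 9, 1, 8 and picks W; Player I would get 7.
- B: Column compares 11, 13, 15, 13 and picks Y; Player I would get 10.
- C: Column compares 11, 15, 12, 1 and picks X; Player I would get 5.
- D: Column compares 5, 1, 8, 7 and picks Y; Player I would get 14.
Among 7, 10, 5, 14, the best is 14 at D. Subgame-perfect outcome: (D, Y) with payoffs (14, 8).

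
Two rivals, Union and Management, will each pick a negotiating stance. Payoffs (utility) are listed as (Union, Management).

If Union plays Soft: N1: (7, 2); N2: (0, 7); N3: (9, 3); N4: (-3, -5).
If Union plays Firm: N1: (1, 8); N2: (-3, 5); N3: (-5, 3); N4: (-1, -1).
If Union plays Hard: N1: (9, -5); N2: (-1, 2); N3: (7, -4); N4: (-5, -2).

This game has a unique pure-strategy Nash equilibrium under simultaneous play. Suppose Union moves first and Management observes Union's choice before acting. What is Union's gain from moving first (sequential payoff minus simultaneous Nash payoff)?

1

Solve by backward induction (Union leads).
- Soft: BR = N2, leader payoff 0.
- Firm: BR = N1, leader payoff 1.
- Hard: BR = N2, leader payoff -1.
Among 0, 1, -1, the best is 1 at Firm. Subgame-perfect outcome: (Firm, N1) with payoffs (1, 8).
Now find the simultaneous Nash equilibrium.
Union's best replies: N1→Hard; N2→Soft; N3→Soft; N4→Firm.
Management's best replies: Soft→N2; Firm→N1; Hard→N2.
Only (Soft, N2) has each player best-responding; Nash payoffs (0, 7).
Union's commitment gain: 1 − 0 = 1.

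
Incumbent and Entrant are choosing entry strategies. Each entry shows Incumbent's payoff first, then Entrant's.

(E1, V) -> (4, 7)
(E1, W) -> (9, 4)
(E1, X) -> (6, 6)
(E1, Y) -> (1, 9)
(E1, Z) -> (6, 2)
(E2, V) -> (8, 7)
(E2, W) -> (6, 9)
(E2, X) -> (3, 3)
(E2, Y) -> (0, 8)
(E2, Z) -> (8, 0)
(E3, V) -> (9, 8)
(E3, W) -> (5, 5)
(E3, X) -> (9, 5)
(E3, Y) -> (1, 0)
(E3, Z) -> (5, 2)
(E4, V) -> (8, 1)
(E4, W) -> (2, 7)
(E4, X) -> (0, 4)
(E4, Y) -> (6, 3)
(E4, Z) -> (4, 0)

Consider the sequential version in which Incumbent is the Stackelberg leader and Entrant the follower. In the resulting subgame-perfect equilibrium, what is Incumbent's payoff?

Backward induction with Incumbent moving first.
- E1: BR = Y, leader payoff 1.
- E2: BR = W, leader payoff 6.
- E3: BR = V, leader payoff 9.
- E4: BR = W, leader payoff 2.
Among 1, 6, 9, 2, the best is 9 at E3. Subgame-perfect outcome: (E3, V) with payoffs (9, 8).

9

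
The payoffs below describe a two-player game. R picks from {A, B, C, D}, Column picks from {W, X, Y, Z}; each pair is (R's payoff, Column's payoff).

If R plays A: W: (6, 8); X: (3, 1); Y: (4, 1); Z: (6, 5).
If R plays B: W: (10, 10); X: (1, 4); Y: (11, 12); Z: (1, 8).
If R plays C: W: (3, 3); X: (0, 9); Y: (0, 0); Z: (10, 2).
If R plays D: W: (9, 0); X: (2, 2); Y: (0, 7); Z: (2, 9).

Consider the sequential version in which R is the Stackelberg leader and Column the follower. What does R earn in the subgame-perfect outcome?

Solve by backward induction (R leads).
- A: Column compares 8, 1, 1, 5 and picks W; R would get 6.
- B: Column compares 10, 4, 12, 8 and picks Y; R would get 11.
- C: Column compares 3, 9, 0, 2 and picks X; R would get 0.
- D: Column compares 0, 2, 7, 9 and picks Z; R would get 2.
Among 6, 11, 0, 2, the best is 11 at B. Subgame-perfect outcome: (B, Y) with payoffs (11, 12).

11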